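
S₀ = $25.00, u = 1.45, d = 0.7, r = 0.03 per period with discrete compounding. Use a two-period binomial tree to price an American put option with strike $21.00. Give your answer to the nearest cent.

Risk-neutral probability p = (1 + 0.03 − 0.7)/(1.45 − 0.7) = 0.3300/0.7500 = 0.4400
Terminal stock prices: S_uu = 52.56, S_ud = 25.38, S_dd = 12.25
Terminal payoffs (K − S): max(-31.56, 0) = 0, max(-4.375, 0) = 0, max(8.75, 0) = 8.75
Node u (S = 36.25): continuation = 1/1.03·[0.4400·0.0000 + 0.5600·0.0000] = 0.0000; exercise value = 0.0000 ≤ continuation, so V_u = 0.0000
Node d (S = 17.5): continuation = 1/1.03·[0.4400·0.0000 + 0.5600·8.7500] = 4.7573; exercise value = 3.5000 ≤ continuation, so V_d = 4.7573
Node 0 (S = 25): continuation = 1/1.03·[0.4400·0.0000 + 0.5600·4.7573] = 2.5865; exercise value = 0.0000 ≤ continuation, so V_0 = 2.5865

$2.59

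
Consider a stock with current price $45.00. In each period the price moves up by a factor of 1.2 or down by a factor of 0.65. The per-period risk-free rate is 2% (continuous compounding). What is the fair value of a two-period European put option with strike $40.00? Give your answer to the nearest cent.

Risk-neutral probability p = (e^0.02 − 0.65)/(1.2 − 0.65) = 0.3702/0.5500 = 0.6731
Terminal stock prices: S_uu = 64.8, S_ud = 35.1, S_dd = 19.01
Terminal payoffs (K − S): max(-24.8, 0) = 0, max(4.9, 0) = 4.9, max(20.99, 0) = 20.99
Node u (S = 54): V_u = e^(−0.02)·[0.6731·0.0000 + 0.3269·4.9000] = 1.5701
Node d (S = 29.25): V_d = e^(−0.02)·[0.6731·4.9000 + 0.3269·20.9875] = 9.9579
Node 0 (S = 45): V_0 = e^(−0.02)·[0.6731·1.5701 + 0.3269·9.9579] = 4.2268

$4.23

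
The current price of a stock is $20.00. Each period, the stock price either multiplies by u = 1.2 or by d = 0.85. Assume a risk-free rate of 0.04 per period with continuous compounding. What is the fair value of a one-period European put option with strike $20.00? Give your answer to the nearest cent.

$1.31

Risk-neutral probability p = (e^0.04 − 0.85)/(1.2 − 0.85) = 0.1908/0.3500 = 0.5452
Terminal stock prices: S_u = 24, S_d = 17
Terminal payoffs (K − S): max(-4, 0) = 0, max(3, 0) = 3
Node 0 (S = 20): V_0 = e^(−0.04)·[0.5452·0.0000 + 0.4548·3.0000] = 1.3110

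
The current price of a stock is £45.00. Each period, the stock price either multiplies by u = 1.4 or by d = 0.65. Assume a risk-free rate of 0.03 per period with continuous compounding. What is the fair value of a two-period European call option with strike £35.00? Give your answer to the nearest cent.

£15.69

Risk-neutral probability p = (e^0.03 − 0.65)/(1.4 − 0.65) = 0.3805/0.7500 = 0.5073
Terminal stock prices: S_uu = 88.2, S_ud = 40.95, S_dd = 19.01
Terminal payoffs (S − K): max(53.2, 0) = 53.2, max(5.95, 0) = 5.95, max(-15.99, 0) = 0
Node u (S = 63): V_u = e^(−0.03)·[0.5073·53.2000 + 0.4927·5.9500] = 29.0344
Node d (S = 29.25): V_d = e^(−0.03)·[0.5073·5.9500 + 0.4927·0.0000] = 2.9291
Node 0 (S = 45): V_0 = e^(−0.03)·[0.5073·29.0344 + 0.4927·2.9291] = 15.6937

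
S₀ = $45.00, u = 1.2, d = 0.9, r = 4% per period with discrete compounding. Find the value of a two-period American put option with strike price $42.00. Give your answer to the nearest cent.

$1.46

Risk-neutral probability p = (1 + 0.04 − 0.9)/(1.2 − 0.9) = 0.1400/0.3000 = 0.4667
Terminal stock prices: S_uu = 64.8, S_ud = 48.6, S_dd = 36.45
Terminal payoffs (K − S): max(-22.8, 0) = 0, max(-6.6, 0) = 0, max(5.55, 0) = 5.55
Node u (S = 54): continuation = 1/1.04·[0.4667·0.0000 + 0.5333·0.0000] = 0.0000; exercise value = 0.0000 ≤ continuation, so V_u = 0.0000
Node d (S = 40.5): continuation = 1/1.04·[0.4667·0.0000 + 0.5333·5.5500] = 2.8462; exercise value = 1.5000 ≤ continuation, so V_d = 2.8462
Node 0 (S = 45): continuation = 1/1.04·[0.4667·0.0000 + 0.5333·2.8462] = 1.4596; exercise value = 0.0000 ≤ continuation, so V_0 = 1.4596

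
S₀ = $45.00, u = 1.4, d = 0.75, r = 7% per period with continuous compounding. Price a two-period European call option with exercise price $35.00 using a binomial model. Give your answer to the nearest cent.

Risk-neutral probability p = (e^0.07 − 0.75)/(1.4 − 0.75) = 0.3225/0.6500 = 0.4962
Terminal stock prices: S_uu = 88.2, S_ud = 47.25, S_dd = 25.31
Terminal payoffs (S − K): max(53.2, 0) = 53.2, max(12.25, 0) = 12.25, max(-9.688, 0) = 0
Node u (S = 63): V_u = e^(−0.07)·[0.4962·53.2000 + 0.5038·12.2500] = 30.3662
Node d (S = 33.75): V_d = e^(−0.07)·[0.4962·12.2500 + 0.5038·0.0000] = 5.6671
Node 0 (S = 45): V_0 = e^(−0.07)·[0.4962·30.3662 + 0.5038·5.6671] = 16.7103

$16.71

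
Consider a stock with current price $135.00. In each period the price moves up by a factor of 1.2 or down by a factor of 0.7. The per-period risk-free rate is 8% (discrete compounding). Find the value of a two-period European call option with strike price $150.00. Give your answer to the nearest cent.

$21.99

Risk-neutral probability p = (1 + 0.08 − 0.7)/(1.2 − 0.7) = 0.3800/0.5000 = 0.7600
Terminal stock prices: S_uu = 194.4, S_ud = 113.4, S_dd = 66.15
Terminal payoffs (S − K): max(44.4, 0) = 44.4, max(-36.6, 0) = 0, max(-83.85, 0) = 0
Node u (S = 162): V_u = 1/1.08·[0.7600·44.4000 + 0.2400·0.0000] = 31.2444
Node d (S = 94.5): V_d = 1/1.08·[0.7600·0.0000 + 0.2400·0.0000] = 0.0000
Node 0 (S = 135): V_0 = 1/1.08·[0.7600·31.2444 + 0.2400·0.0000] = 21.9868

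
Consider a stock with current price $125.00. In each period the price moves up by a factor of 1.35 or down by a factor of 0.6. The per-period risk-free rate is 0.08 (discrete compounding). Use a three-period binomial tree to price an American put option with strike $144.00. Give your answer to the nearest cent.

Risk-neutral probability p = (1 + 0.08 − 0.6)/(1.35 − 0.6) = 0.4800/0.7500 = 0.6400
Terminal stock prices: S_uuu = 307.5, S_uud = 136.7, S_udd = 60.75, S_ddd = 27
Terminal payoffs (K − S): max(-163.5, 0) = 0, max(7.312, 0) = 7.312, max(83.25, 0) = 83.25, max(117, 0) = 117
Node uu (S = 227.8): continuation = 1/1.08·[0.6400·0.0000 + 0.3600·7.3125] = 2.4375; exercise value = 0.0000 ≤ continuation, so V_uu = 2.4375
Node ud (S = 101.2): continuation = 1/1.08·[0.6400·7.3125 + 0.3600·83.2500] = 32.0833; exercise value = 42.7500 > continuation, so V_ud = 42.7500 (exercise)
Node dd (S = 45): continuation = 1/1.08·[0.6400·83.2500 + 0.3600·117.0000] = 88.3333; exercise value = 99.0000 > continuation, so V_dd = 99.0000 (exercise)
Node u (S = 168.8): continuation = 1/1.08·[0.6400·2.4375 + 0.3600·42.7500] = 15.6944; exercise value = 0.0000 ≤ continuation, so V_u = 15.6944
Node d (S = 75): continuation = 1/1.08·[0.6400·42.7500 + 0.3600·99.0000] = 58.3333; exercise value = 69.0000 > continuation, so V_d = 69.0000 (exercise)
Node 0 (S = 125): continuation = 1/1.08·[0.6400·15.6944 + 0.3600·69.0000] = 32.3004; exercise value = 19.0000 ≤ continuation, so V_0 = 32.3004

$32.30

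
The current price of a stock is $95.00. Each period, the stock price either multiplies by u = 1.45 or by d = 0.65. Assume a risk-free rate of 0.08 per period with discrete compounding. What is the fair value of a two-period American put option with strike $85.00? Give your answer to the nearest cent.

$9.96

Risk-neutral probability p = (1 + 0.08 − 0.65)/(1.45 − 0.65) = 0.4300/0.8000 = 0.5375
Terminal stock prices: S_uu = 199.7, S_ud = 89.54, S_dd = 40.14
Terminal payoffs (K − S): max(-114.7, 0) = 0, max(-4.538, 0) = 0, max(44.86, 0) = 44.86
Node u (S = 137.8): continuation = 1/1.08·[0.5375·0.0000 + 0.4625·0.0000] = 0.0000; exercise value = 0.0000 ≤ continuation, so V_u = 0.0000
Node d (S = 61.75): continuation = 1/1.08·[0.5375·0.0000 + 0.4625·44.8625] = 19.2120; exercise value = 23.2500 > continuation, so V_d = 23.2500 (exercise)
Node 0 (S = 95): continuation = 1/1.08·[0.5375·0.0000 + 0.4625·23.2500] = 9.9566; exercise value = 0.0000 ≤ continuation, so V_0 = 9.9566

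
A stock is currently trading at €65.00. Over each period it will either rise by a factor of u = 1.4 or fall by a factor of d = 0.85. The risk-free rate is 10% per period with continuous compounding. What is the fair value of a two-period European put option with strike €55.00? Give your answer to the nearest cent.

€1.89

Risk-neutral probability p = (e^0.1 − 0.85)/(1.4 − 0.85) = 0.2552/0.5500 = 0.4639
Terminal stock prices: S_uu = 127.4, S_ud = 77.35, S_dd = 46.96
Terminal payoffs (K − S): max(-72.4, 0) = 0, max(-22.35, 0) = 0, max(8.038, 0) = 8.038
Node u (S = 91): V_u = e^(−0.1)·[0.4639·0.0000 + 0.5361·0.0000] = 0.0000
Node d (S = 55.25): V_d = e^(−0.1)·[0.4639·0.0000 + 0.5361·8.0375] = 3.8985
Node 0 (S = 65): V_0 = e^(−0.1)·[0.4639·0.0000 + 0.5361·3.8985] = 1.8909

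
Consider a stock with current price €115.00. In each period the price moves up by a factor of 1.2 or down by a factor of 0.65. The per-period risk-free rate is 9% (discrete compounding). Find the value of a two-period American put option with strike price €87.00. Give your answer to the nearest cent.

€2.25

Risk-neutral probability p = (1 + 0.09 − 0.65)/(1.2 − 0.65) = 0.4400/0.5500 = 0.8000
Terminal stock prices: S_uu = 165.6, S_ud = 89.7, S_dd = 48.59
Terminal payoffs (K − S): max(-78.6, 0) = 0, max(-2.7, 0) = 0, max(38.41, 0) = 38.41
Node u (S = 138): continuation = 1/1.09·[0.8000·0.0000 + 0.2000·0.0000] = 0.0000; exercise value = 0.0000 ≤ continuation, so V_u = 0.0000
Node d (S = 74.75): continuation = 1/1.09·[0.8000·0.0000 + 0.2000·38.4125] = 7.0482; exercise value = 12.2500 > continuation, so V_d = 12.2500 (exercise)
Node 0 (S = 115): continuation = 1/1.09·[0.8000·0.0000 + 0.2000·12.2500] = 2.2477; exercise value = 0.0000 ≤ continuation, so V_0 = 2.2477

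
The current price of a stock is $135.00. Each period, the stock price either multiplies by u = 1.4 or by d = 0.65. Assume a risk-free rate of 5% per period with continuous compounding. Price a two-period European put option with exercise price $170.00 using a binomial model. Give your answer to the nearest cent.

$43.33

Risk-neutral probability p = (e^0.05 − 0.65)/(1.4 − 0.65) = 0.4013/0.7500 = 0.5350
Terminal stock prices: S_uu = 264.6, S_ud = 122.9, S_dd = 57.04
Terminal payoffs (K − S): max(-94.6, 0) = 0, max(47.15, 0) = 47.15, max(113, 0) = 113
Node u (S = 189): V_u = e^(−0.05)·[0.5350·0.0000 + 0.4650·47.1500] = 20.8542
Node d (S = 87.75): V_d = e^(−0.05)·[0.5350·47.1500 + 0.4650·112.9625] = 73.9590
Node 0 (S = 135): V_0 = e^(−0.05)·[0.5350·20.8542 + 0.4650·73.9590] = 43.3251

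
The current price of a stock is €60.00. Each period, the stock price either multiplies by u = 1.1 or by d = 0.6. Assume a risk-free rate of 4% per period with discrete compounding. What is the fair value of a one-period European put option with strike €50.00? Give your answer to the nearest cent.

Risk-neutral probability p = (1 + 0.04 − 0.6)/(1.1 − 0.6) = 0.4400/0.5000 = 0.8800
Terminal stock prices: S_u = 66, S_d = 36
Terminal payoffs (K − S): max(-16, 0) = 0, max(14, 0) = 14
Node 0 (S = 60): V_0 = 1/1.04·[0.8800·0.0000 + 0.1200·14.0000] = 1.6154

€1.62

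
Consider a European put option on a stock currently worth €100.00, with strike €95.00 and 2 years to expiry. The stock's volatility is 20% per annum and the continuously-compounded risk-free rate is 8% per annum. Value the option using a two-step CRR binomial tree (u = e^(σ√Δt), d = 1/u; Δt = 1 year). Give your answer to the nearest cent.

€2.80

CRR parameters: u = e^(σ√Δt) = e^(0.2·√1) = 1.2214, d = 1/u = 0.8187
Per-period rate: rΔt = 0.08·1 = 0.08, so R = e^0.08 = 1.0833
Risk-neutral probability p = (e^0.08 − 0.8187)/(1.2214 − 0.8187) = 0.2646/0.4027 = 0.6570
Terminal stock prices: S_uu = 149.2, S_ud = 100, S_dd = 67.03
Terminal payoffs (K − S): max(-54.18, 0) = 0, max(-5, 0) = 0, max(27.97, 0) = 27.97
Node u (S = 122.1): V_u = e^(−0.08)·[0.6570·0.0000 + 0.3430·0.0000] = 0.0000
Node d (S = 81.87): V_d = e^(−0.08)·[0.6570·0.0000 + 0.3430·27.9680] = 8.8554
Node 0 (S = 100): V_0 = e^(−0.08)·[0.6570·0.0000 + 0.3430·8.8554] = 2.8039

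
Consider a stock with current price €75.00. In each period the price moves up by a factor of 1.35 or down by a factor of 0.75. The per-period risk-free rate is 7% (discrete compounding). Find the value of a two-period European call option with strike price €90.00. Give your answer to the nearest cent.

€11.60

Risk-neutral probability p = (1 + 0.07 − 0.75)/(1.35 − 0.75) = 0.3200/0.6000 = 0.5333
Terminal stock prices: S_uu = 136.7, S_ud = 75.94, S_dd = 42.19
Terminal payoffs (S − K): max(46.69, 0) = 46.69, max(-14.06, 0) = 0, max(-47.81, 0) = 0
Node u (S = 101.2): V_u = 1/1.07·[0.5333·46.6875 + 0.4667·0.0000] = 23.2710
Node d (S = 56.25): V_d = 1/1.07·[0.5333·0.0000 + 0.4667·0.0000] = 0.0000
Node 0 (S = 75): V_0 = 1/1.07·[0.5333·23.2710 + 0.4667·0.0000] = 11.5993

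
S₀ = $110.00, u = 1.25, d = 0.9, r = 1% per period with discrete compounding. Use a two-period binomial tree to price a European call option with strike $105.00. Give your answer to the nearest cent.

$14.40

Risk-neutral probability p = (1 + 0.01 − 0.9)/(1.25 − 0.9) = 0.1100/0.3500 = 0.3143
Terminal stock prices: S_uu = 171.9, S_ud = 123.8, S_dd = 89.1
Terminal payoffs (S − K): max(66.88, 0) = 66.88, max(18.75, 0) = 18.75, max(-15.9, 0) = 0
Node u (S = 137.5): V_u = 1/1.01·[0.3143·66.8750 + 0.6857·18.7500] = 33.5396
Node d (S = 99): V_d = 1/1.01·[0.3143·18.7500 + 0.6857·0.0000] = 5.8345
Node 0 (S = 110): V_0 = 1/1.01·[0.3143·33.5396 + 0.6857·5.8345] = 14.3978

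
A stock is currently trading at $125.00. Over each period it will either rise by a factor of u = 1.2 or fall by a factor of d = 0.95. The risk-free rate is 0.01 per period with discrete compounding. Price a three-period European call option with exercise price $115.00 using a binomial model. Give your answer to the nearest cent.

Risk-neutral probability p = (1 + 0.01 − 0.95)/(1.2 − 0.95) = 0.0600/0.2500 = 0.2400
Terminal stock prices: S_uuu = 216, S_uud = 171, S_udd = 135.4, S_ddd = 107.2
Terminal payoffs (S − K): max(101, 0) = 101, max(56, 0) = 56, max(20.38, 0) = 20.38, max(-7.828, 0) = 0
Node uu (S = 180): V_uu = 1/1.01·[0.2400·101.0000 + 0.7600·56.0000] = 66.1386
Node ud (S = 142.5): V_ud = 1/1.01·[0.2400·56.0000 + 0.7600·20.3750] = 28.6386
Node dd (S = 112.8): V_dd = 1/1.01·[0.2400·20.3750 + 0.7600·0.0000] = 4.8416
Node u (S = 150): V_u = 1/1.01·[0.2400·66.1386 + 0.7600·28.6386] = 37.2660
Node d (S = 118.8): V_d = 1/1.01·[0.2400·28.6386 + 0.7600·4.8416] = 10.4484
Node 0 (S = 125): V_0 = 1/1.01·[0.2400·37.2660 + 0.7600·10.4484] = 16.7174

$16.72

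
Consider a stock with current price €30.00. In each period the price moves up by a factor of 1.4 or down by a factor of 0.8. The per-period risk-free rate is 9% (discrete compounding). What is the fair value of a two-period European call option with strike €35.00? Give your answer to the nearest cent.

Risk-neutral probability p = (1 + 0.09 − 0.8)/(1.4 − 0.8) = 0.2900/0.6000 = 0.4833
Terminal stock prices: S_uu = 58.8, S_ud = 33.6, S_dd = 19.2
Terminal payoffs (S − K): max(23.8, 0) = 23.8, max(-1.4, 0) = 0, max(-15.8, 0) = 0
Node u (S = 42): V_u = 1/1.09·[0.4833·23.8000 + 0.5167·0.0000] = 10.5535
Node d (S = 24): V_d = 1/1.09·[0.4833·0.0000 + 0.5167·0.0000] = 0.0000
Node 0 (S = 30): V_0 = 1/1.09·[0.4833·10.5535 + 0.5167·0.0000] = 4.6797

€4.68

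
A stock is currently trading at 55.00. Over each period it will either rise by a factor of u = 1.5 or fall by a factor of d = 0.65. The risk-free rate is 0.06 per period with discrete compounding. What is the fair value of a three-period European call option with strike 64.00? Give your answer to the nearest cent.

16.45

Risk-neutral probability p = (1 + 0.06 − 0.65)/(1.5 − 0.65) = 0.4100/0.8500 = 0.4824
Terminal stock prices: S_uuu = 185.6, S_uud = 80.44, S_udd = 34.86, S_ddd = 15.1
Terminal payoffs (S − K): max(121.6, 0) = 121.6, max(16.44, 0) = 16.44, max(-29.14, 0) = 0, max(-48.9, 0) = 0
Node uu (S = 123.8): V_uu = 1/1.06·[0.4824·121.6250 + 0.5176·16.4375] = 63.3726
Node ud (S = 53.62): V_ud = 1/1.06·[0.4824·16.4375 + 0.5176·0.0000] = 7.4799
Node dd (S = 23.24): V_dd = 1/1.06·[0.4824·0.0000 + 0.5176·0.0000] = 0.0000
Node u (S = 82.5): V_u = 1/1.06·[0.4824·63.3726 + 0.5176·7.4799] = 32.4905
Node d (S = 35.75): V_d = 1/1.06·[0.4824·7.4799 + 0.5176·0.0000] = 3.4037
Node 0 (S = 55): V_0 = 1/1.06·[0.4824·32.4905 + 0.5176·3.4037] = 16.4470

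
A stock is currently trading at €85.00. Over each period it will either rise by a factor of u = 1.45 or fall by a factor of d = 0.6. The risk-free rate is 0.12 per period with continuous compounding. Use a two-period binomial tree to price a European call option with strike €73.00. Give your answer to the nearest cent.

Risk-neutral probability p = (e^0.12 − 0.6)/(1.45 − 0.6) = 0.5275/0.8500 = 0.6206
Terminal stock prices: S_uu = 178.7, S_ud = 73.95, S_dd = 30.6
Terminal payoffs (S − K): max(105.7, 0) = 105.7, max(0.95, 0) = 0.95, max(-42.4, 0) = 0
Node u (S = 123.2): V_u = e^(−0.12)·[0.6206·105.7125 + 0.3794·0.9500] = 58.5048
Node d (S = 51): V_d = e^(−0.12)·[0.6206·0.9500 + 0.3794·0.0000] = 0.5229
Node 0 (S = 85): V_0 = e^(−0.12)·[0.6206·58.5048 + 0.3794·0.5229] = 32.3775

€32.38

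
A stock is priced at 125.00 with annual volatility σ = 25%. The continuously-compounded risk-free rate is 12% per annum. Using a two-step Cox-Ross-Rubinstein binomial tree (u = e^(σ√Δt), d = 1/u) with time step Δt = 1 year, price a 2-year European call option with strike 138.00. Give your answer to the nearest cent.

CRR parameters: u = e^(σ√Δt) = e^(0.25·√1) = 1.2840, d = 1/u = 0.7788
Per-period rate: rΔt = 0.12·1 = 0.12, so R = e^0.12 = 1.1275
Risk-neutral probability p = (e^0.12 − 0.7788)/(1.2840 − 0.7788) = 0.3487/0.5052 = 0.6902
Terminal stock prices: S_uu = 206.1, S_ud = 125, S_dd = 75.82
Terminal payoffs (S − K): max(68.09, 0) = 68.09, max(-13, 0) = 0, max(-62.18, 0) = 0
Node u (S = 160.5): V_u = e^(−0.12)·[0.6902·68.0902 + 0.3098·0.0000] = 41.6804
Node d (S = 97.35): V_d = e^(−0.12)·[0.6902·0.0000 + 0.3098·0.0000] = 0.0000
Node 0 (S = 125): V_0 = e^(−0.12)·[0.6902·41.6804 + 0.3098·0.0000] = 25.5140

25.51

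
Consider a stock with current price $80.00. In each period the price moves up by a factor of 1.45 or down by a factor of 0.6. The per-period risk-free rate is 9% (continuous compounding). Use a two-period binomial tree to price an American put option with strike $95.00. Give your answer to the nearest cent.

Risk-neutral probability p = (e^0.09 − 0.6)/(1.45 − 0.6) = 0.4942/0.8500 = 0.5814
Terminal stock prices: S_uu = 168.2, S_ud = 69.6, S_dd = 28.8
Terminal payoffs (K − S): max(-73.2, 0) = 0, max(25.4, 0) = 25.4, max(66.2, 0) = 66.2
Node u (S = 116): continuation = e^(−0.09)·[0.5814·0.0000 + 0.4186·25.4000] = 9.7177; exercise value = 0.0000 ≤ continuation, so V_u = 9.7177
Node d (S = 48): continuation = e^(−0.09)·[0.5814·25.4000 + 0.4186·66.2000] = 38.8235; exercise value = 47.0000 > continuation, so V_d = 47.0000 (exercise)
Node 0 (S = 80): continuation = e^(−0.09)·[0.5814·9.7177 + 0.4186·47.0000] = 23.1451; exercise value = 15.0000 ≤ continuation, so V_0 = 23.1451

$23.15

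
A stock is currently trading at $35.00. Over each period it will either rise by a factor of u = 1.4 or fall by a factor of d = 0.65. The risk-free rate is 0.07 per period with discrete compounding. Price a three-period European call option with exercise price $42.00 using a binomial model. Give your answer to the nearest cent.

Risk-neutral probability p = (1 + 0.07 − 0.65)/(1.4 − 0.65) = 0.4200/0.7500 = 0.5600
Terminal stock prices: S_uuu = 96.04, S_uud = 44.59, S_udd = 20.7, S_ddd = 9.612
Terminal payoffs (S − K): max(54.04, 0) = 54.04, max(2.59, 0) = 2.59, max(-21.3, 0) = 0, max(-32.39, 0) = 0
Node uu (S = 68.6): V_uu = 1/1.07·[0.5600·54.0400 + 0.4400·2.5900] = 29.3477
Node ud (S = 31.85): V_ud = 1/1.07·[0.5600·2.5900 + 0.4400·0.0000] = 1.3555
Node dd (S = 14.79): V_dd = 1/1.07·[0.5600·0.0000 + 0.4400·0.0000] = 0.0000
Node u (S = 49): V_u = 1/1.07·[0.5600·29.3477 + 0.4400·1.3555] = 15.9169
Node d (S = 22.75): V_d = 1/1.07·[0.5600·1.3555 + 0.4400·0.0000] = 0.7094
Node 0 (S = 35): V_0 = 1/1.07·[0.5600·15.9169 + 0.4400·0.7094] = 8.6221

$8.62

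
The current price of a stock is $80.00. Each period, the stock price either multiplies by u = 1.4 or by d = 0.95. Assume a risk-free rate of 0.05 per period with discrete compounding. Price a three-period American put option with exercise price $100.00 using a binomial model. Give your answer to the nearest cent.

Risk-neutral probability p = (1 + 0.05 − 0.95)/(1.4 − 0.95) = 0.1000/0.4500 = 0.2222
Terminal stock prices: S_uuu = 219.5, S_uud = 149, S_udd = 101.1, S_ddd = 68.59
Terminal payoffs (K − S): max(-119.5, 0) = 0, max(-48.96, 0) = 0, max(-1.08, 0) = 0, max(31.41, 0) = 31.41
Node uu (S = 156.8): continuation = 1/1.05·[0.2222·0.0000 + 0.7778·0.0000] = 0.0000; exercise value = 0.0000 ≤ continuation, so V_uu = 0.0000
Node ud (S = 106.4): continuation = 1/1.05·[0.2222·0.0000 + 0.7778·0.0000] = 0.0000; exercise value = 0.0000 ≤ continuation, so V_ud = 0.0000
Node dd (S = 72.2): continuation = 1/1.05·[0.2222·0.0000 + 0.7778·31.4100] = 23.2667; exercise value = 27.8000 > continuation, so V_dd = 27.8000 (exercise)
Node u (S = 112): continuation = 1/1.05·[0.2222·0.0000 + 0.7778·0.0000] = 0.0000; exercise value = 0.0000 ≤ continuation, so V_u = 0.0000
Node d (S = 76): continuation = 1/1.05·[0.2222·0.0000 + 0.7778·27.8000] = 20.5926; exercise value = 24.0000 > continuation, so V_d = 24.0000 (exercise)
Node 0 (S = 80): continuation = 1/1.05·[0.2222·0.0000 + 0.7778·24.0000] = 17.7778; exercise value = 20.0000 > continuation, so V_0 = 20.0000 (exercise)

$20.00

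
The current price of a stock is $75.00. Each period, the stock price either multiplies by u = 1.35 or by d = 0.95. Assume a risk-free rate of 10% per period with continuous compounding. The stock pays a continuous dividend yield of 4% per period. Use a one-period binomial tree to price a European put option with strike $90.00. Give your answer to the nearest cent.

$12.22

Per-period risk-free factor R = e^0.1 = 1.1052; dividend-adjusted growth = e^(0.1−0.04) = 1.0618.
Risk-neutral probability p = (1.0618 − 0.95)/(1.35 − 0.95) = 0.1118/0.4000 = 0.2796
Terminal stock prices: S_u = 101.2, S_d = 71.25
Terminal payoffs (K − S): max(-11.25, 0) = 0, max(18.75, 0) = 18.75
Node 0 (S = 75): V_0 = e^(−0.1)·[0.2796·0.0000 + 0.7204·18.7500] = 12.2222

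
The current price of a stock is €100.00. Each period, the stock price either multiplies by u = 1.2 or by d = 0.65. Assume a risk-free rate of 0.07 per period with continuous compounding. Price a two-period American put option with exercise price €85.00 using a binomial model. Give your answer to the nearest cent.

€5.41

Risk-neutral probability p = (e^0.07 − 0.65)/(1.2 − 0.65) = 0.4225/0.5500 = 0.7682
Terminal stock prices: S_uu = 144, S_ud = 78, S_dd = 42.25
Terminal payoffs (K − S): max(-59, 0) = 0, max(7, 0) = 7, max(42.75, 0) = 42.75
Node u (S = 120): continuation = e^(−0.07)·[0.7682·0.0000 + 0.2318·7.0000] = 1.5129; exercise value = 0.0000 ≤ continuation, so V_u = 1.5129
Node d (S = 65): continuation = e^(−0.07)·[0.7682·7.0000 + 0.2318·42.7500] = 14.2535; exercise value = 20.0000 > continuation, so V_d = 20.0000 (exercise)
Node 0 (S = 100): continuation = e^(−0.07)·[0.7682·1.5129 + 0.2318·20.0000] = 5.4063; exercise value = 0.0000 ≤ continuation, so V_0 = 5.4063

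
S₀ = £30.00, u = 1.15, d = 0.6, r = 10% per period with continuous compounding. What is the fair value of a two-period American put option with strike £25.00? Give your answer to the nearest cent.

Risk-neutral probability p = (e^0.1 − 0.6)/(1.15 − 0.6) = 0.5052/0.5500 = 0.9185
Terminal stock prices: S_uu = 39.67, S_ud = 20.7, S_dd = 10.8
Terminal payoffs (K − S): max(-14.67, 0) = 0, max(4.3, 0) = 4.3, max(14.2, 0) = 14.2
Node u (S = 34.5): continuation = e^(−0.1)·[0.9185·0.0000 + 0.0815·4.3000] = 0.3171; exercise value = 0.0000 ≤ continuation, so V_u = 0.3171
Node d (S = 18): continuation = e^(−0.1)·[0.9185·4.3000 + 0.0815·14.2000] = 4.6209; exercise value = 7.0000 > continuation, so V_d = 7.0000 (exercise)
Node 0 (S = 30): continuation = e^(−0.1)·[0.9185·0.3171 + 0.0815·7.0000] = 0.7798; exercise value = 0.0000 ≤ continuation, so V_0 = 0.7798

£0.78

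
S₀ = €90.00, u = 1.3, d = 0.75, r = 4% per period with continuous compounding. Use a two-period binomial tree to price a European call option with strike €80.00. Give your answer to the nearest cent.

Risk-neutral probability p = (e^0.04 − 0.75)/(1.3 − 0.75) = 0.2908/0.5500 = 0.5287
Terminal stock prices: S_uu = 152.1, S_ud = 87.75, S_dd = 50.62
Terminal payoffs (S − K): max(72.1, 0) = 72.1, max(7.75, 0) = 7.75, max(-29.38, 0) = 0
Node u (S = 117): V_u = e^(−0.04)·[0.5287·72.1000 + 0.4713·7.7500] = 40.1368
Node d (S = 67.5): V_d = e^(−0.04)·[0.5287·7.7500 + 0.4713·0.0000] = 3.9371
Node 0 (S = 90): V_0 = e^(−0.04)·[0.5287·40.1368 + 0.4713·3.9371] = 22.1727

€22.17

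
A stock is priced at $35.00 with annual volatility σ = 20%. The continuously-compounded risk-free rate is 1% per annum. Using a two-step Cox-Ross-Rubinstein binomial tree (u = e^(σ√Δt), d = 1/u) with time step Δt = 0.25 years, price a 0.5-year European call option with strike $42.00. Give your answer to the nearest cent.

$0.18

CRR parameters: u = e^(σ√Δt) = e^(0.2·√0.25) = 1.1052, d = 1/u = 0.9048
Per-period rate: rΔt = 0.01·0.25 = 0.0025, so R = e^0.0025 = 1.0025
Risk-neutral probability p = (e^0.0025 − 0.9048)/(1.1052 − 0.9048) = 0.0977/0.2003 = 0.4875
Terminal stock prices: S_uu = 42.75, S_ud = 35, S_dd = 28.66
Terminal payoffs (S − K): max(0.7491, 0) = 0.7491, max(-7, 0) = 0, max(-13.34, 0) = 0
Node u (S = 38.68): V_u = e^(−0.0025)·[0.4875·0.7491 + 0.5125·0.0000] = 0.3643
Node d (S = 31.67): V_d = e^(−0.0025)·[0.4875·0.0000 + 0.5125·0.0000] = 0.0000
Node 0 (S = 35): V_0 = e^(−0.0025)·[0.4875·0.3643 + 0.5125·0.0000] = 0.1772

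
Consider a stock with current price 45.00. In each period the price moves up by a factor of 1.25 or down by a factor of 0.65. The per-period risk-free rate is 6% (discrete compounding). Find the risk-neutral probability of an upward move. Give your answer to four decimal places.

Risk-neutral probability p = (1 + 0.06 − 0.65)/(1.25 − 0.65) = 0.4100/0.6000 = 0.6833

p = 0.6833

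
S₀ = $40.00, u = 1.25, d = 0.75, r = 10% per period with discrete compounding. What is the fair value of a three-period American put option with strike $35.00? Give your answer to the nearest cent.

Risk-neutral probability p = (1 + 0.1 − 0.75)/(1.25 − 0.75) = 0.3500/0.5000 = 0.7000
Terminal stock prices: S_uuu = 78.12, S_uud = 46.88, S_udd = 28.12, S_ddd = 16.88
Terminal payoffs (K − S): max(-43.12, 0) = 0, max(-11.88, 0) = 0, max(6.875, 0) = 6.875, max(18.12, 0) = 18.12
Node uu (S = 62.5): continuation = 1/1.1·[0.7000·0.0000 + 0.3000·0.0000] = 0.0000; exercise value = 0.0000 ≤ continuation, so V_uu = 0.0000
Node ud (S = 37.5): continuation = 1/1.1·[0.7000·0.0000 + 0.3000·6.8750] = 1.8750; exercise value = 0.0000 ≤ continuation, so V_ud = 1.8750
Node dd (S = 22.5): continuation = 1/1.1·[0.7000·6.8750 + 0.3000·18.1250] = 9.3182; exercise value = 12.5000 > continuation, so V_dd = 12.5000 (exercise)
Node u (S = 50): continuation = 1/1.1·[0.7000·0.0000 + 0.3000·1.8750] = 0.5114; exercise value = 0.0000 ≤ continuation, so V_u = 0.5114
Node d (S = 30): continuation = 1/1.1·[0.7000·1.8750 + 0.3000·12.5000] = 4.6023; exercise value = 5.0000 > continuation, so V_d = 5.0000 (exercise)
Node 0 (S = 40): continuation = 1/1.1·[0.7000·0.5114 + 0.3000·5.0000] = 1.6890; exercise value = 0.0000 ≤ continuation, so V_0 = 1.6890

$1.69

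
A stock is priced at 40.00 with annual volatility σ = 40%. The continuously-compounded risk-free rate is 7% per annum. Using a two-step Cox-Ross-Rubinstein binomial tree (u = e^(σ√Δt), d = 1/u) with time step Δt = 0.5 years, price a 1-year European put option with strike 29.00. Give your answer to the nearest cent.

CRR parameters: u = e^(σ√Δt) = e^(0.4·√0.5) = 1.3269, d = 1/u = 0.7536
Per-period rate: rΔt = 0.07·0.5 = 0.035, so R = e^0.035 = 1.0356
Risk-neutral probability p = (e^0.035 − 0.7536)/(1.3269 − 0.7536) = 0.2820/0.5733 = 0.4919
Terminal stock prices: S_uu = 70.43, S_ud = 40, S_dd = 22.72
Terminal payoffs (K − S): max(-41.43, 0) = 0, max(-11, 0) = 0, max(6.281, 0) = 6.281
Node u (S = 53.08): V_u = e^(−0.035)·[0.4919·0.0000 + 0.5081·0.0000] = 0.0000
Node d (S = 30.15): V_d = e^(−0.035)·[0.4919·0.0000 + 0.5081·6.2812] = 3.0817
Node 0 (S = 40): V_0 = e^(−0.035)·[0.4919·0.0000 + 0.5081·3.0817] = 1.5120

1.51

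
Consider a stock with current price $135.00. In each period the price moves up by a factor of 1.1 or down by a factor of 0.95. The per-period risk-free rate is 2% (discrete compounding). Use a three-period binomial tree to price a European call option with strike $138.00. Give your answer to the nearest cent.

Risk-neutral probability p = (1 + 0.02 − 0.95)/(1.1 − 0.95) = 0.0700/0.1500 = 0.4667
Terminal stock prices: S_uuu = 179.7, S_uud = 155.2, S_udd = 134, S_ddd = 115.7
Terminal payoffs (S − K): max(41.69, 0) = 41.69, max(17.18, 0) = 17.18, max(-3.979, 0) = 0, max(-22.25, 0) = 0
Node uu (S = 163.4): V_uu = 1/1.02·[0.4667·41.6850 + 0.5333·17.1825] = 28.0559
Node ud (S = 141.1): V_ud = 1/1.02·[0.4667·17.1825 + 0.5333·0.0000] = 7.8613
Node dd (S = 121.8): V_dd = 1/1.02·[0.4667·0.0000 + 0.5333·0.0000] = 0.0000
Node u (S = 148.5): V_u = 1/1.02·[0.4667·28.0559 + 0.5333·7.8613] = 16.9465
Node d (S = 128.2): V_d = 1/1.02·[0.4667·7.8613 + 0.5333·0.0000] = 3.5967
Node 0 (S = 135): V_0 = 1/1.02·[0.4667·16.9465 + 0.5333·3.5967] = 9.6339

$9.63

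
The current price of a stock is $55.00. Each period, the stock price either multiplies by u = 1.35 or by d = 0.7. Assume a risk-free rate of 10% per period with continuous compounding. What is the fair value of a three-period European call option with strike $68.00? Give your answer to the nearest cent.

$12.78

Risk-neutral probability p = (e^0.1 − 0.7)/(1.35 − 0.7) = 0.4052/0.6500 = 0.6233
Terminal stock prices: S_uuu = 135.3, S_uud = 70.17, S_udd = 36.38, S_ddd = 18.86
Terminal payoffs (S − K): max(67.32, 0) = 67.32, max(2.166, 0) = 2.166, max(-31.62, 0) = 0, max(-49.14, 0) = 0
Node uu (S = 100.2): V_uu = e^(−0.1)·[0.6233·67.3206 + 0.3767·2.1663] = 38.7086
Node ud (S = 51.97): V_ud = e^(−0.1)·[0.6233·2.1663 + 0.3767·0.0000] = 1.2218
Node dd (S = 26.95): V_dd = e^(−0.1)·[0.6233·0.0000 + 0.3767·0.0000] = 0.0000
Node u (S = 74.25): V_u = e^(−0.1)·[0.6233·38.7086 + 0.3767·1.2218] = 22.2489
Node d (S = 38.5): V_d = e^(−0.1)·[0.6233·1.2218 + 0.3767·0.0000] = 0.6891
Node 0 (S = 55): V_0 = e^(−0.1)·[0.6233·22.2489 + 0.3767·0.6891] = 12.7837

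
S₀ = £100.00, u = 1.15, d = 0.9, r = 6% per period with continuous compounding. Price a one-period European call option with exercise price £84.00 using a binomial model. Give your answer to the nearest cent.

Risk-neutral probability p = (e^0.06 − 0.9)/(1.15 − 0.9) = 0.1618/0.2500 = 0.6473
Terminal stock prices: S_u = 115, S_d = 90
Terminal payoffs (S − K): max(31, 0) = 31, max(6, 0) = 6
Node 0 (S = 100): V_0 = e^(−0.06)·[0.6473·31.0000 + 0.3527·6.0000] = 20.8918

£20.89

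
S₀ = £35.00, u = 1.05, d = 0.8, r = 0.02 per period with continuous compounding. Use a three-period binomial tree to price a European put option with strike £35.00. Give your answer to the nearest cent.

Risk-neutral probability p = (e^0.02 − 0.8)/(1.05 − 0.8) = 0.2202/0.2500 = 0.8808
Terminal stock prices: S_uuu = 40.52, S_uud = 30.87, S_udd = 23.52, S_ddd = 17.92
Terminal payoffs (K − S): max(-5.517, 0) = 0, max(4.13, 0) = 4.13, max(11.48, 0) = 11.48, max(17.08, 0) = 17.08
Node uu (S = 38.59): V_uu = e^(−0.02)·[0.8808·0.0000 + 0.1192·4.1300] = 0.4825
Node ud (S = 29.4): V_ud = e^(−0.02)·[0.8808·4.1300 + 0.1192·11.4800] = 4.9070
Node dd (S = 22.4): V_dd = e^(−0.02)·[0.8808·11.4800 + 0.1192·17.0800] = 11.9070
Node u (S = 36.75): V_u = e^(−0.02)·[0.8808·0.4825 + 0.1192·4.9070] = 0.9899
Node d (S = 28): V_d = e^(−0.02)·[0.8808·4.9070 + 0.1192·11.9070] = 5.6276
Node 0 (S = 35): V_0 = e^(−0.02)·[0.8808·0.9899 + 0.1192·5.6276] = 1.5121

£1.51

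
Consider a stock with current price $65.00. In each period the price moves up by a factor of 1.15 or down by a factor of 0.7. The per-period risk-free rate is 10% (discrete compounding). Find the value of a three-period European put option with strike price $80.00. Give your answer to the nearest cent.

$5.06

Risk-neutral probability p = (1 + 0.1 − 0.7)/(1.15 − 0.7) = 0.4000/0.4500 = 0.8889
Terminal stock prices: S_uuu = 98.86, S_uud = 60.17, S_udd = 36.63, S_ddd = 22.29
Terminal payoffs (K − S): max(-18.86, 0) = 0, max(19.83, 0) = 19.83, max(43.37, 0) = 43.37, max(57.71, 0) = 57.71
Node uu (S = 85.96): V_uu = 1/1.1·[0.8889·0.0000 + 0.1111·19.8263] = 2.0027
Node ud (S = 52.32): V_ud = 1/1.1·[0.8889·19.8263 + 0.1111·43.3725] = 20.4023
Node dd (S = 31.85): V_dd = 1/1.1·[0.8889·43.3725 + 0.1111·57.7050] = 40.8773
Node u (S = 74.75): V_u = 1/1.1·[0.8889·2.0027 + 0.1111·20.4023] = 3.6791
Node d (S = 45.5): V_d = 1/1.1·[0.8889·20.4023 + 0.1111·40.8773] = 20.6157
Node 0 (S = 65): V_0 = 1/1.1·[0.8889·3.6791 + 0.1111·20.6157] = 5.0554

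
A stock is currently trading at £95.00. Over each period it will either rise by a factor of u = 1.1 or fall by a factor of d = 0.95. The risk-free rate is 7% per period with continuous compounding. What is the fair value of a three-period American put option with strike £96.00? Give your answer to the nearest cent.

£1.02

Risk-neutral probability p = (e^0.07 − 0.95)/(1.1 − 0.95) = 0.1225/0.1500 = 0.8167
Terminal stock prices: S_uuu = 126.4, S_uud = 109.2, S_udd = 94.31, S_ddd = 81.45
Terminal payoffs (K − S): max(-30.45, 0) = 0, max(-13.2, 0) = 0, max(1.689, 0) = 1.689, max(14.55, 0) = 14.55
Node uu (S = 115): continuation = e^(−0.07)·[0.8167·0.0000 + 0.1833·0.0000] = 0.0000; exercise value = 0.0000 ≤ continuation, so V_uu = 0.0000
Node ud (S = 99.28): continuation = e^(−0.07)·[0.8167·0.0000 + 0.1833·1.6887] = 0.2886; exercise value = 0.0000 ≤ continuation, so V_ud = 0.2886
Node dd (S = 85.74): continuation = e^(−0.07)·[0.8167·1.6887 + 0.1833·14.5494] = 3.7723; exercise value = 10.2625 > continuation, so V_dd = 10.2625 (exercise)
Node u (S = 104.5): continuation = e^(−0.07)·[0.8167·0.0000 + 0.1833·0.2886] = 0.0493; exercise value = 0.0000 ≤ continuation, so V_u = 0.0493
Node d (S = 90.25): continuation = e^(−0.07)·[0.8167·0.2886 + 0.1833·10.2625] = 1.9735; exercise value = 5.7500 > continuation, so V_d = 5.7500 (exercise)
Node 0 (S = 95): continuation = e^(−0.07)·[0.8167·0.0493 + 0.1833·5.7500] = 1.0202; exercise value = 1.0000 ≤ continuation, so V_0 = 1.0202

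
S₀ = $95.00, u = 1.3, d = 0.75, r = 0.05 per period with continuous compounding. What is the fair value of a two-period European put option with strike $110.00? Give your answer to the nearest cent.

$18.26

Risk-neutral probability p = (e^0.05 − 0.75)/(1.3 − 0.75) = 0.3013/0.5500 = 0.5478
Terminal stock prices: S_uu = 160.6, S_ud = 92.62, S_dd = 53.44
Terminal payoffs (K − S): max(-50.55, 0) = 0, max(17.38, 0) = 17.38, max(56.56, 0) = 56.56
Node u (S = 123.5): V_u = e^(−0.05)·[0.5478·0.0000 + 0.4522·17.3750] = 7.4744
Node d (S = 71.25): V_d = e^(−0.05)·[0.5478·17.3750 + 0.4522·56.5625] = 33.3852
Node 0 (S = 95): V_0 = e^(−0.05)·[0.5478·7.4744 + 0.4522·33.3852] = 18.2561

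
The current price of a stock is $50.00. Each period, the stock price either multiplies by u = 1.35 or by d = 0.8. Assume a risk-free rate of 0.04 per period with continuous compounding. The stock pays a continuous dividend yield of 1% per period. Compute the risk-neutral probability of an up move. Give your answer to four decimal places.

Per-period risk-free factor R = e^0.04 = 1.0408; dividend-adjusted growth = e^(0.04−0.01) = 1.0305.
Risk-neutral probability p = (1.0305 − 0.8)/(1.35 − 0.8) = 0.2305/0.5500 = 0.4190

p = 0.4190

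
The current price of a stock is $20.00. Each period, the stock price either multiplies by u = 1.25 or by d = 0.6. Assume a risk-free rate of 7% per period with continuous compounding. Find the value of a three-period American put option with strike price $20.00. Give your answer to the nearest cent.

$3.05

Risk-neutral probability p = (e^0.07 − 0.6)/(1.25 − 0.6) = 0.4725/0.6500 = 0.7269
Terminal stock prices: S_uuu = 39.06, S_uud = 18.75, S_udd = 9, S_ddd = 4.32
Terminal payoffs (K − S): max(-19.06, 0) = 0, max(1.25, 0) = 1.25, max(11, 0) = 11, max(15.68, 0) = 15.68
Node uu (S = 31.25): continuation = e^(−0.07)·[0.7269·0.0000 + 0.2731·1.2500] = 0.3183; exercise value = 0.0000 ≤ continuation, so V_uu = 0.3183
Node ud (S = 15): continuation = e^(−0.07)·[0.7269·1.2500 + 0.2731·11.0000] = 3.6479; exercise value = 5.0000 > continuation, so V_ud = 5.0000 (exercise)
Node dd (S = 7.2): continuation = e^(−0.07)·[0.7269·11.0000 + 0.2731·15.6800] = 11.4479; exercise value = 12.8000 > continuation, so V_dd = 12.8000 (exercise)
Node u (S = 25): continuation = e^(−0.07)·[0.7269·0.3183 + 0.2731·5.0000] = 1.4887; exercise value = 0.0000 ≤ continuation, so V_u = 1.4887
Node d (S = 12): continuation = e^(−0.07)·[0.7269·5.0000 + 0.2731·12.8000] = 6.6479; exercise value = 8.0000 > continuation, so V_d = 8.0000 (exercise)
Node 0 (S = 20): continuation = e^(−0.07)·[0.7269·1.4887 + 0.2731·8.0000] = 3.0459; exercise value = 0.0000 ≤ continuation, so V_0 = 3.0459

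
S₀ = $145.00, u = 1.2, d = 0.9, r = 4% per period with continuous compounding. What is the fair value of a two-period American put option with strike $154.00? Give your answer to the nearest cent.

Risk-neutral probability p = (e^0.04 − 0.9)/(1.2 − 0.9) = 0.1408/0.3000 = 0.4694
Terminal stock prices: S_uu = 208.8, S_ud = 156.6, S_dd = 117.5
Terminal payoffs (K − S): max(-54.8, 0) = 0, max(-2.6, 0) = 0, max(36.55, 0) = 36.55
Node u (S = 174): continuation = e^(−0.04)·[0.4694·0.0000 + 0.5306·0.0000] = 0.0000; exercise value = 0.0000 ≤ continuation, so V_u = 0.0000
Node d (S = 130.5): continuation = e^(−0.04)·[0.4694·0.0000 + 0.5306·36.5500] = 18.6341; exercise value = 23.5000 > continuation, so V_d = 23.5000 (exercise)
Node 0 (S = 145): continuation = e^(−0.04)·[0.4694·0.0000 + 0.5306·23.5000] = 11.9809; exercise value = 9.0000 ≤ continuation, so V_0 = 11.9809

$11.98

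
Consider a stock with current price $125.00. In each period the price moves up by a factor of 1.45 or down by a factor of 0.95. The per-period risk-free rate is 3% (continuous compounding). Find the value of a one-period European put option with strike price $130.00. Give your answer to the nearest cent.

Risk-neutral probability p = (e^0.03 − 0.95)/(1.45 − 0.95) = 0.0805/0.5000 = 0.1609
Terminal stock prices: S_u = 181.2, S_d = 118.8
Terminal payoffs (K − S): max(-51.25, 0) = 0, max(11.25, 0) = 11.25
Node 0 (S = 125): V_0 = e^(−0.03)·[0.1609·0.0000 + 0.8391·11.2500] = 9.1608

$9.16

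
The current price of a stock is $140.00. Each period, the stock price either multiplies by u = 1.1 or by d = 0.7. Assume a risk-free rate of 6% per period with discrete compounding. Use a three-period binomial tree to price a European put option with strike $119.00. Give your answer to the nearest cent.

$1.13

Risk-neutral probability p = (1 + 0.06 − 0.7)/(1.1 − 0.7) = 0.3600/0.4000 = 0.9000
Terminal stock prices: S_uuu = 186.3, S_uud = 118.6, S_udd = 75.46, S_ddd = 48.02
Terminal payoffs (K − S): max(-67.34, 0) = 0, max(0.42, 0) = 0.42, max(43.54, 0) = 43.54, max(70.98, 0) = 70.98
Node uu (S = 169.4): V_uu = 1/1.06·[0.9000·0.0000 + 0.1000·0.4200] = 0.0396
Node ud (S = 107.8): V_ud = 1/1.06·[0.9000·0.4200 + 0.1000·43.5400] = 4.4642
Node dd (S = 68.6): V_dd = 1/1.06·[0.9000·43.5400 + 0.1000·70.9800] = 43.6642
Node u (S = 154): V_u = 1/1.06·[0.9000·0.0396 + 0.1000·4.4642] = 0.4548
Node d (S = 98): V_d = 1/1.06·[0.9000·4.4642 + 0.1000·43.6642] = 7.9096
Node 0 (S = 140): V_0 = 1/1.06·[0.9000·0.4548 + 0.1000·7.9096] = 1.1323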